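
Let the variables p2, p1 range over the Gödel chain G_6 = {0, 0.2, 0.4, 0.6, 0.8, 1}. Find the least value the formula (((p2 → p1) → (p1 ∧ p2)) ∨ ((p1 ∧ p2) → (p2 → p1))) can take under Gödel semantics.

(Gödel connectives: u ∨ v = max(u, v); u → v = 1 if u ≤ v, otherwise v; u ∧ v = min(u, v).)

Every assignment gives 1. For instance at p2 = 0, p1 = 0:
  (p2 → p1): 0 ≤ 0, so result = 1
  (p1 ∧ p2) = min(0, 0) = 0
  ((p2 → p1) → (p1 ∧ p2)): 1 > 0, so result = 0
  (p1 ∧ p2) = min(0, 0) = 0
  (p2 → p1): 0 ≤ 0, so result = 1
  ((p1 ∧ p2) → (p2 → p1)): 0 ≤ 1, so result = 1
  (((p2 → p1) → (p1 ∧ p2)) ∨ ((p1 ∧ p2) → (p2 → p1))) = max(0, 1) = 1
All 36 assignments give value 1 — the formula is a G_6-tautology.

1.00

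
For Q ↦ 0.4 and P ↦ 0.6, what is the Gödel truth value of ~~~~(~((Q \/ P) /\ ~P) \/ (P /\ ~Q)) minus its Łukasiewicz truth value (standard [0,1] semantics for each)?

Gödel evaluation:
  (Q \/ P) = max(0.4, 0.6) = 0.6
  ~P: Gödel ¬ of 0.6 = 0 (operand ≠ 0)
  ((Q \/ P) /\ ~P) = min(0.6, 0) = 0
  ~((Q \/ P) /\ ~P): Gödel ¬ of 0 = 1 (operand is 0)
  ~Q: Gödel ¬ of 0.4 = 0 (operand ≠ 0)
  (P /\ ~Q) = min(0.6, 0) = 0
  (~((Q \/ P) /\ ~P) \/ (P /\ ~Q)) = max(1, 0) = 1
  ~(~((Q \/ P) /\ ~P) \/ (P /\ ~Q)): Gödel ¬ of 1 = 0 (operand ≠ 0)
  ~~(~((Q \/ P) /\ ~P) \/ (P /\ ~Q)): Gödel ¬ of 0 = 1 (operand is 0)
  ~~~(~((Q \/ P) /\ ~P) \/ (P /\ ~Q)): Gödel ¬ of 1 = 0 (operand ≠ 0)
  ~~~~(~((Q \/ P) /\ ~P) \/ (P /\ ~Q)): Gödel ¬ of 0 = 1 (operand is 0)
  Gödel value = 1
Łukasiewicz evaluation:
  (Q \/ P) = max(0.4, 0.6) = 0.6
  ~P: Łukasiewicz ¬ gives 1 − 0.6 = 0.4
  ((Q \/ P) /\ ~P) = min(0.6, 0.4) = 0.4
  ~((Q \/ P) /\ ~P): Łukasiewicz ¬ gives 1 − 0.4 = 0.6
  ~Q: Łukasiewicz ¬ gives 1 − 0.4 = 0.6
  (P /\ ~Q) = min(0.6, 0.6) = 0.6
  (~((Q \/ P) /\ ~P) \/ (P /\ ~Q)) = max(0.6, 0.6) = 0.6
  ~(~((Q \/ P) /\ ~P) \/ (P /\ ~Q)): Łukasiewicz ¬ gives 1 − 0.6 = 0.4
  ~~(~((Q \/ P) /\ ~P) \/ (P /\ ~Q)): Łukasiewicz ¬ gives 1 − 0.4 = 0.6
  ~~~(~((Q \/ P) /\ ~P) \/ (P /\ ~Q)): Łukasiewicz ¬ gives 1 − 0.6 = 0.4
  ~~~~(~((Q \/ P) /\ ~P) \/ (P /\ ~Q)): Łukasiewicz ¬ gives 1 − 0.4 = 0.6
  Łukasiewicz value = 0.6
Difference: 1 − 0.6 = 0.40

0.40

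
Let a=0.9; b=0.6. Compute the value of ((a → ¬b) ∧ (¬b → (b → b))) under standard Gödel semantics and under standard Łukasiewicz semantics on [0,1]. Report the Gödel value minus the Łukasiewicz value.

Gödel evaluation:
  ¬b: Gödel ¬ of 0.6 = 0 (operand ≠ 0)
  (a → ¬b): 0.9 > 0, so result = 0
  ¬b: Gödel ¬ of 0.6 = 0 (operand ≠ 0)
  (b → b): 0.6 ≤ 0.6, so result = 1
  (¬b → (b → b)): 0 ≤ 1, so result = 1
  ((a → ¬b) ∧ (¬b → (b → b))) = min(0, 1) = 0
  Gödel value = 0
Łukasiewicz evaluation:
  ¬b: Łukasiewicz ¬ gives 1 − 0.6 = 0.4
  (a → ¬b): min(1, 1 − 0.9 + 0.4) = 0.5
  ¬b: Łukasiewicz ¬ gives 1 − 0.6 = 0.4
  (b → b): min(1, 1 − 0.6 + 0.6) = 1
  (¬b → (b → b)): min(1, 1 − 0.4 + 1) = 1
  ((a → ¬b) ∧ (¬b → (b → b))) = min(0.5, 1) = 0.5
  Łukasiewicz value = 0.5
Difference: 0 − 0.5 = -0.50

-0.50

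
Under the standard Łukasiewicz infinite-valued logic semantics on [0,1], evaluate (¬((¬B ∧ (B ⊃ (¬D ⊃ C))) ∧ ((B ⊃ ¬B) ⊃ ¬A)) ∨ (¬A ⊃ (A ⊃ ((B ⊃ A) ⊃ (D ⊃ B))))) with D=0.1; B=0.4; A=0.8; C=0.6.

1.00

¬B: Łukasiewicz ¬ gives 1 − 0.4 = 0.6
¬D: Łukasiewicz ¬ gives 1 − 0.1 = 0.9
(¬D ⊃ C): min(1, 1 − 0.9 + 0.6) = 0.7
(B ⊃ (¬D ⊃ C)): min(1, 1 − 0.4 + 0.7) = 1
(¬B ∧ (B ⊃ (¬D ⊃ C))) = min(0.6, 1) = 0.6
¬B: Łukasiewicz ¬ gives 1 − 0.4 = 0.6
(B ⊃ ¬B): min(1, 1 − 0.4 + 0.6) = 1
¬A: Łukasiewicz ¬ gives 1 − 0.8 = 0.2
((B ⊃ ¬B) ⊃ ¬A): min(1, 1 − 1 + 0.2) = 0.2
((¬B ∧ (B ⊃ (¬D ⊃ C))) ∧ ((B ⊃ ¬B) ⊃ ¬A)) = min(0.6, 0.2) = 0.2
¬((¬B ∧ (B ⊃ (¬D ⊃ C))) ∧ ((B ⊃ ¬B) ⊃ ¬A)): Łukasiewicz ¬ gives 1 − 0.2 = 0.8
¬A: Łukasiewicz ¬ gives 1 − 0.8 = 0.2
(B ⊃ A): min(1, 1 − 0.4 + 0.8) = 1
(D ⊃ B): min(1, 1 − 0.1 + 0.4) = 1
((B ⊃ A) ⊃ (D ⊃ B)): min(1, 1 − 1 + 1) = 1
(A ⊃ ((B ⊃ A) ⊃ (D ⊃ B))): min(1, 1 − 0.8 + 1) = 1
(¬A ⊃ (A ⊃ ((B ⊃ A) ⊃ (D ⊃ B)))): min(1, 1 − 0.2 + 1) = 1
(¬((¬B ∧ (B ⊃ (¬D ⊃ C))) ∧ ((B ⊃ ¬B) ⊃ ¬A)) ∨ (¬A ⊃ (A ⊃ ((B ⊃ A) ⊃ (D ⊃ B))))) = max(0.8, 1) = 1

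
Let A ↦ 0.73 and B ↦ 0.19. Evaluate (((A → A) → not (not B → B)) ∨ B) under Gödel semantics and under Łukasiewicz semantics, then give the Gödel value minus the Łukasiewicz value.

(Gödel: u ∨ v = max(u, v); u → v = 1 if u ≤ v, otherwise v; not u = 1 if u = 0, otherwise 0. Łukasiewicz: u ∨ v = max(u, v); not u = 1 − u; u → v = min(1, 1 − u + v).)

-0.43

Gödel evaluation:
  (A → A): 0.73 ≤ 0.73, so result = 1
  not B: Gödel ¬ of 0.19 = 0 (operand ≠ 0)
  (not B → B): 0 ≤ 0.19, so result = 1
  not (not B → B): Gödel ¬ of 1 = 0 (operand ≠ 0)
  ((A → A) → not (not B → B)): 1 > 0, so result = 0
  (((A → A) → not (not B → B)) ∨ B) = max(0, 0.19) = 0.19
  Gödel value = 0.19
Łukasiewicz evaluation:
  (A → A): min(1, 1 − 0.73 + 0.73) = 1
  not B: Łukasiewicz ¬ gives 1 − 0.19 = 0.81
  (not B → B): min(1, 1 − 0.81 + 0.19) = 0.38
  not (not B → B): Łukasiewicz ¬ gives 1 − 0.38 = 0.62
  ((A → A) → not (not B → B)): min(1, 1 − 1 + 0.62) = 0.62
  (((A → A) → not (not B → B)) ∨ B) = max(0.62, 0.19) = 0.62
  Łukasiewicz value = 0.62
Difference: 0.19 − 0.62 = -0.43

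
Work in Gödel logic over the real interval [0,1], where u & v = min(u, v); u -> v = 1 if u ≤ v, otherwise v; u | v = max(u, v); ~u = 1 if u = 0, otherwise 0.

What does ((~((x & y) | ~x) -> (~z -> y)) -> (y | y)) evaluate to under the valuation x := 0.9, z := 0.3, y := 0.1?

(x & y) = min(0.9, 0.1) = 0.1
~x: Gödel ¬ of 0.9 = 0 (operand ≠ 0)
((x & y) | ~x) = max(0.1, 0) = 0.1
~((x & y) | ~x): Gödel ¬ of 0.1 = 0 (operand ≠ 0)
~z: Gödel ¬ of 0.3 = 0 (operand ≠ 0)
(~z -> y): 0 ≤ 0.1, so result = 1
(~((x & y) | ~x) -> (~z -> y)): 0 ≤ 1, so result = 1
(y | y) = max(0.1, 0.1) = 0.1
((~((x & y) | ~x) -> (~z -> y)) -> (y | y)): 1 > 0.1, so result = 0.1

0.10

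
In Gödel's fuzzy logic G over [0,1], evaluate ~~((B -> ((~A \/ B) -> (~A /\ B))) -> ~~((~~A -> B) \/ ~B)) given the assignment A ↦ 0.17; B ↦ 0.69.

~A: Gödel ¬ of 0.17 = 0 (operand ≠ 0)
(~A \/ B) = max(0, 0.69) = 0.69
~A: Gödel ¬ of 0.17 = 0 (operand ≠ 0)
(~A /\ B) = min(0, 0.69) = 0
((~A \/ B) -> (~A /\ B)): 0.69 > 0, so result = 0
(B -> ((~A \/ B) -> (~A /\ B))): 0.69 > 0, so result = 0
~A: Gödel ¬ of 0.17 = 0 (operand ≠ 0)
~~A: Gödel ¬ of 0 = 1 (operand is 0)
(~~A -> B): 1 > 0.69, so result = 0.69
~B: Gödel ¬ of 0.69 = 0 (operand ≠ 0)
((~~A -> B) \/ ~B) = max(0.69, 0) = 0.69
~((~~A -> B) \/ ~B): Gödel ¬ of 0.69 = 0 (operand ≠ 0)
~~((~~A -> B) \/ ~B): Gödel ¬ of 0 = 1 (operand is 0)
((B -> ((~A \/ B) -> (~A /\ B))) -> ~~((~~A -> B) \/ ~B)): 0 ≤ 1, so result = 1
~((B -> ((~A \/ B) -> (~A /\ B))) -> ~~((~~A -> B) \/ ~B)): Gödel ¬ of 1 = 0 (operand ≠ 0)
~~((B -> ((~A \/ B) -> (~A /\ B))) -> ~~((~~A -> B) \/ ~B)): Gödel ¬ of 0 = 1 (operand is 0)

1.00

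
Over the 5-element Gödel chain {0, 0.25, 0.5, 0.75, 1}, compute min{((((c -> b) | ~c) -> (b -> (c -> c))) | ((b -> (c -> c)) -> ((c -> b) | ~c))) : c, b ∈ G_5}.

Every assignment gives 1. For instance at c = 0, b = 0:
  (c -> b): 0 ≤ 0, so result = 1
  ~c: Gödel ¬ of 0 = 1 (operand is 0)
  ((c -> b) | ~c) = max(1, 1) = 1
  (c -> c): 0 ≤ 0, so result = 1
  (b -> (c -> c)): 0 ≤ 1, so result = 1
  (((c -> b) | ~c) -> (b -> (c -> c))): 1 ≤ 1, so result = 1
  (c -> c): 0 ≤ 0, so result = 1
  (b -> (c -> c)): 0 ≤ 1, so result = 1
  (c -> b): 0 ≤ 0, so result = 1
  ~c: Gödel ¬ of 0 = 1 (operand is 0)
  ((c -> b) | ~c) = max(1, 1) = 1
  ((b -> (c -> c)) -> ((c -> b) | ~c)): 1 ≤ 1, so result = 1
  ((((c -> b) | ~c) -> (b -> (c -> c))) | ((b -> (c -> c)) -> ((c -> b) | ~c))) = max(1, 1) = 1
All 25 assignments give value 1 — the formula is a G_5-tautology.

1.00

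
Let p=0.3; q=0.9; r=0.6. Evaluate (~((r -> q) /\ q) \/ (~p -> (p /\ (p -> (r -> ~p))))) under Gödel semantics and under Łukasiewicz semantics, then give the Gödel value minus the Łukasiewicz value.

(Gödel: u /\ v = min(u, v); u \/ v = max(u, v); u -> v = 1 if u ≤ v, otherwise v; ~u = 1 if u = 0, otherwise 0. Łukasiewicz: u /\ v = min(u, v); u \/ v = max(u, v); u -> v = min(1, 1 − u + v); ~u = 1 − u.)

Gödel evaluation:
  (r -> q): 0.6 ≤ 0.9, so result = 1
  ((r -> q) /\ q) = min(1, 0.9) = 0.9
  ~((r -> q) /\ q): Gödel ¬ of 0.9 = 0 (operand ≠ 0)
  ~p: Gödel ¬ of 0.3 = 0 (operand ≠ 0)
  ~p: Gödel ¬ of 0.3 = 0 (operand ≠ 0)
  (r -> ~p): 0.6 > 0, so result = 0
  (p -> (r -> ~p)): 0.3 > 0, so result = 0
  (p /\ (p -> (r -> ~p))) = min(0.3, 0) = 0
  (~p -> (p /\ (p -> (r -> ~p)))): 0 ≤ 0, so result = 1
  (~((r -> q) /\ q) \/ (~p -> (p /\ (p -> (r -> ~p))))) = max(0, 1) = 1
  Gödel value = 1
Łukasiewicz evaluation:
  (r -> q): min(1, 1 − 0.6 + 0.9) = 1
  ((r -> q) /\ q) = min(1, 0.9) = 0.9
  ~((r -> q) /\ q): Łukasiewicz ¬ gives 1 − 0.9 = 0.1
  ~p: Łukasiewicz ¬ gives 1 − 0.3 = 0.7
  ~p: Łukasiewicz ¬ gives 1 − 0.3 = 0.7
  (r -> ~p): min(1, 1 − 0.6 + 0.7) = 1
  (p -> (r -> ~p)): min(1, 1 − 0.3 + 1) = 1
  (p /\ (p -> (r -> ~p))) = min(0.3, 1) = 0.3
  (~p -> (p /\ (p -> (r -> ~p)))): min(1, 1 − 0.7 + 0.3) = 0.6
  (~((r -> q) /\ q) \/ (~p -> (p /\ (p -> (r -> ~p))))) = max(0.1, 0.6) = 0.6
  Łukasiewicz value = 0.6
Difference: 1 − 0.6 = 0.40

0.40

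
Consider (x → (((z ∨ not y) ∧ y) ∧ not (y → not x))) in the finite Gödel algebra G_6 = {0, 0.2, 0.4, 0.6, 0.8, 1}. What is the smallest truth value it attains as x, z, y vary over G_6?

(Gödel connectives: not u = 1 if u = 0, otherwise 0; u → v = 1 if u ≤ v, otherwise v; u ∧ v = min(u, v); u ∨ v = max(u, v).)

The minimum is attained at x = 0.2, z = 0, y = 0:
  not y: Gödel ¬ of 0 = 1 (operand is 0)
  (z ∨ not y) = max(0, 1) = 1
  ((z ∨ not y) ∧ y) = min(1, 0) = 0
  not x: Gödel ¬ of 0.2 = 0 (operand ≠ 0)
  (y → not x): 0 ≤ 0, so result = 1
  not (y → not x): Gödel ¬ of 1 = 0 (operand ≠ 0)
  (((z ∨ not y) ∧ y) ∧ not (y → not x)) = min(0, 0) = 0
  (x → (((z ∨ not y) ∧ y) ∧ not (y → not x))): 0.2 > 0, so result = 0
Checking all 216 assignments confirms none give a value below 0.00.

0.00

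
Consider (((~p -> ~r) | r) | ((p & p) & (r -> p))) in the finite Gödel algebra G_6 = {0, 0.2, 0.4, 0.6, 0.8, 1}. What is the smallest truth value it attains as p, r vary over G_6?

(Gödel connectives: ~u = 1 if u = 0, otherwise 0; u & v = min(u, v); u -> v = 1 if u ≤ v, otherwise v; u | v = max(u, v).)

The minimum is attained at p = 0, r = 0.2:
  ~p: Gödel ¬ of 0 = 1 (operand is 0)
  ~r: Gödel ¬ of 0.2 = 0 (operand ≠ 0)
  (~p -> ~r): 1 > 0, so result = 0
  ((~p -> ~r) | r) = max(0, 0.2) = 0.2
  (p & p) = min(0, 0) = 0
  (r -> p): 0.2 > 0, so result = 0
  ((p & p) & (r -> p)) = min(0, 0) = 0
  (((~p -> ~r) | r) | ((p & p) & (r -> p))) = max(0.2, 0) = 0.2
Checking all 36 assignments confirms none give a value below 0.20.

0.20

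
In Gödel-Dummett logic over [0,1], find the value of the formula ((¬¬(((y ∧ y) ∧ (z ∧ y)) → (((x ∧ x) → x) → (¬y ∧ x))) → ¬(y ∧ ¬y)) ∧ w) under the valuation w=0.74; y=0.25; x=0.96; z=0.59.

(y ∧ y) = min(0.25, 0.25) = 0.25
(z ∧ y) = min(0.59, 0.25) = 0.25
((y ∧ y) ∧ (z ∧ y)) = min(0.25, 0.25) = 0.25
(x ∧ x) = min(0.96, 0.96) = 0.96
((x ∧ x) → x): 0.96 ≤ 0.96, so result = 1
¬y: Gödel ¬ of 0.25 = 0 (operand ≠ 0)
(¬y ∧ x) = min(0, 0.96) = 0
(((x ∧ x) → x) → (¬y ∧ x)): 1 > 0, so result = 0
(((y ∧ y) ∧ (z ∧ y)) → (((x ∧ x) → x) → (¬y ∧ x))): 0.25 > 0, so result = 0
¬(((y ∧ y) ∧ (z ∧ y)) → (((x ∧ x) → x) → (¬y ∧ x))): Gödel ¬ of 0 = 1 (operand is 0)
¬¬(((y ∧ y) ∧ (z ∧ y)) → (((x ∧ x) → x) → (¬y ∧ x))): Gödel ¬ of 1 = 0 (operand ≠ 0)
¬y: Gödel ¬ of 0.25 = 0 (operand ≠ 0)
(y ∧ ¬y) = min(0.25, 0) = 0
¬(y ∧ ¬y): Gödel ¬ of 0 = 1 (operand is 0)
(¬¬(((y ∧ y) ∧ (z ∧ y)) → (((x ∧ x) → x) → (¬y ∧ x))) → ¬(y ∧ ¬y)): 0 ≤ 1, so result = 1
((¬¬(((y ∧ y) ∧ (z ∧ y)) → (((x ∧ x) → x) → (¬y ∧ x))) → ¬(y ∧ ¬y)) ∧ w) = min(1, 0.74) = 0.74

0.74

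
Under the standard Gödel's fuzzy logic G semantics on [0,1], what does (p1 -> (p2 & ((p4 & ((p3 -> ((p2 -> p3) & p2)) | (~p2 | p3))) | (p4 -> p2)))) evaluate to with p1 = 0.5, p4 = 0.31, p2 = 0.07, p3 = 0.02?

(p2 -> p3): 0.07 > 0.02, so result = 0.02
((p2 -> p3) & p2) = min(0.02, 0.07) = 0.02
(p3 -> ((p2 -> p3) & p2)): 0.02 ≤ 0.02, so result = 1
~p2: Gödel ¬ of 0.07 = 0 (operand ≠ 0)
(~p2 | p3) = max(0, 0.02) = 0.02
((p3 -> ((p2 -> p3) & p2)) | (~p2 | p3)) = max(1, 0.02) = 1
(p4 & ((p3 -> ((p2 -> p3) & p2)) | (~p2 | p3))) = min(0.31, 1) = 0.31
(p4 -> p2): 0.31 > 0.07, so result = 0.07
((p4 & ((p3 -> ((p2 -> p3) & p2)) | (~p2 | p3))) | (p4 -> p2)) = max(0.31, 0.07) = 0.31
(p2 & ((p4 & ((p3 -> ((p2 -> p3) & p2)) | (~p2 | p3))) | (p4 -> p2))) = min(0.07, 0.31) = 0.07
(p1 -> (p2 & ((p4 & ((p3 -> ((p2 -> p3) & p2)) | (~p2 | p3))) | (p4 -> p2)))): 0.5 > 0.07, so result = 0.07

0.07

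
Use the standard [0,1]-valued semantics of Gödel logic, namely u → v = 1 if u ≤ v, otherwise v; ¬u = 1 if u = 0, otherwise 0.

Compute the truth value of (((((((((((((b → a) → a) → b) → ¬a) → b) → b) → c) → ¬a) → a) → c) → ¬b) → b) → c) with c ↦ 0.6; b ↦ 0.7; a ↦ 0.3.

0.60

(b → a): 0.7 > 0.3, so result = 0.3
((b → a) → a): 0.3 ≤ 0.3, so result = 1
(((b → a) → a) → b): 1 > 0.7, so result = 0.7
¬a: Gödel ¬ of 0.3 = 0 (operand ≠ 0)
((((b → a) → a) → b) → ¬a): 0.7 > 0, so result = 0
(((((b → a) → a) → b) → ¬a) → b): 0 ≤ 0.7, so result = 1
((((((b → a) → a) → b) → ¬a) → b) → b): 1 > 0.7, so result = 0.7
(((((((b → a) → a) → b) → ¬a) → b) → b) → c): 0.7 > 0.6, so result = 0.6
¬a: Gödel ¬ of 0.3 = 0 (operand ≠ 0)
((((((((b → a) → a) → b) → ¬a) → b) → b) → c) → ¬a): 0.6 > 0, so result = 0
(((((((((b → a) → a) → b) → ¬a) → b) → b) → c) → ¬a) → a): 0 ≤ 0.3, so result = 1
((((((((((b → a) → a) → b) → ¬a) → b) → b) → c) → ¬a) → a) → c): 1 > 0.6, so result = 0.6
¬b: Gödel ¬ of 0.7 = 0 (operand ≠ 0)
(((((((((((b → a) → a) → b) → ¬a) → b) → b) → c) → ¬a) → a) → c) → ¬b): 0.6 > 0, so result = 0
((((((((((((b → a) → a) → b) → ¬a) → b) → b) → c) → ¬a) → a) → c) → ¬b) → b): 0 ≤ 0.7, so result = 1
(((((((((((((b → a) → a) → b) → ¬a) → b) → b) → c) → ¬a) → a) → c) → ¬b) → b) → c): 1 > 0.6, so result = 0.6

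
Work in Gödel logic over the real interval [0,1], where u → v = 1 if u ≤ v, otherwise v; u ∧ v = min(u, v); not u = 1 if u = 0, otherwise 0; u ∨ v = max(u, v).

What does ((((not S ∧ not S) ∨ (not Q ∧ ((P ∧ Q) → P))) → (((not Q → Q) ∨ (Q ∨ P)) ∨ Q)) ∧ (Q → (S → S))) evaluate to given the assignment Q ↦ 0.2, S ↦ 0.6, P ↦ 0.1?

not S: Gödel ¬ of 0.6 = 0 (operand ≠ 0)
not S: Gödel ¬ of 0.6 = 0 (operand ≠ 0)
(not S ∧ not S) = min(0, 0) = 0
not Q: Gödel ¬ of 0.2 = 0 (operand ≠ 0)
(P ∧ Q) = min(0.1, 0.2) = 0.1
((P ∧ Q) → P): 0.1 ≤ 0.1, so result = 1
(not Q ∧ ((P ∧ Q) → P)) = min(0, 1) = 0
((not S ∧ not S) ∨ (not Q ∧ ((P ∧ Q) → P))) = max(0, 0) = 0
not Q: Gödel ¬ of 0.2 = 0 (operand ≠ 0)
(not Q → Q): 0 ≤ 0.2, so result = 1
(Q ∨ P) = max(0.2, 0.1) = 0.2
((not Q → Q) ∨ (Q ∨ P)) = max(1, 0.2) = 1
(((not Q → Q) ∨ (Q ∨ P)) ∨ Q) = max(1, 0.2) = 1
(((not S ∧ not S) ∨ (not Q ∧ ((P ∧ Q) → P))) → (((not Q → Q) ∨ (Q ∨ P)) ∨ Q)): 0 ≤ 1, so result = 1
(S → S): 0.6 ≤ 0.6, so result = 1
(Q → (S → S)): 0.2 ≤ 1, so result = 1
((((not S ∧ not S) ∨ (not Q ∧ ((P ∧ Q) → P))) → (((not Q → Q) ∨ (Q ∨ P)) ∨ Q)) ∧ (Q → (S → S))) = min(1, 1) = 1

1.00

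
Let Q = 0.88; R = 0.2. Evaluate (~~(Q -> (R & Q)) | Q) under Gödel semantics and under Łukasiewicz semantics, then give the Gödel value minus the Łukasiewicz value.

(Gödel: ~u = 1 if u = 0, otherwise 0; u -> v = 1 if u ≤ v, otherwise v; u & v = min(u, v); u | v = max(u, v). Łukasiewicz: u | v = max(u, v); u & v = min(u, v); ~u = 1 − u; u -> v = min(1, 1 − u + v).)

Gödel evaluation:
  (R & Q) = min(0.2, 0.88) = 0.2
  (Q -> (R & Q)): 0.88 > 0.2, so result = 0.2
  ~(Q -> (R & Q)): Gödel ¬ of 0.2 = 0 (operand ≠ 0)
  ~~(Q -> (R & Q)): Gödel ¬ of 0 = 1 (operand is 0)
  (~~(Q -> (R & Q)) | Q) = max(1, 0.88) = 1
  Gödel value = 1
Łukasiewicz evaluation:
  (R & Q) = min(0.2, 0.88) = 0.2
  (Q -> (R & Q)): min(1, 1 − 0.88 + 0.2) = 0.32
  ~(Q -> (R & Q)): Łukasiewicz ¬ gives 1 − 0.32 = 0.68
  ~~(Q -> (R & Q)): Łukasiewicz ¬ gives 1 − 0.68 = 0.32
  (~~(Q -> (R & Q)) | Q) = max(0.32, 0.88) = 0.88
  Łukasiewicz value = 0.88
Difference: 1 − 0.88 = 0.12

0.12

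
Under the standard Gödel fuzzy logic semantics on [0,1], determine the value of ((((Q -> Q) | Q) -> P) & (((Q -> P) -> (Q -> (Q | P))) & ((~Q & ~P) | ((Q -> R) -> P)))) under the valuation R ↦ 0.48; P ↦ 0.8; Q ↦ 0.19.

(Q -> Q): 0.19 ≤ 0.19, so result = 1
((Q -> Q) | Q) = max(1, 0.19) = 1
(((Q -> Q) | Q) -> P): 1 > 0.8, so result = 0.8
(Q -> P): 0.19 ≤ 0.8, so result = 1
(Q | P) = max(0.19, 0.8) = 0.8
(Q -> (Q | P)): 0.19 ≤ 0.8, so result = 1
((Q -> P) -> (Q -> (Q | P))): 1 ≤ 1, so result = 1
~Q: Gödel ¬ of 0.19 = 0 (operand ≠ 0)
~P: Gödel ¬ of 0.8 = 0 (operand ≠ 0)
(~Q & ~P) = min(0, 0) = 0
(Q -> R): 0.19 ≤ 0.48, so result = 1
((Q -> R) -> P): 1 > 0.8, so result = 0.8
((~Q & ~P) | ((Q -> R) -> P)) = max(0, 0.8) = 0.8
(((Q -> P) -> (Q -> (Q | P))) & ((~Q & ~P) | ((Q -> R) -> P))) = min(1, 0.8) = 0.8
((((Q -> Q) | Q) -> P) & (((Q -> P) -> (Q -> (Q | P))) & ((~Q & ~P) | ((Q -> R) -> P)))) = min(0.8, 0.8) = 0.8

0.80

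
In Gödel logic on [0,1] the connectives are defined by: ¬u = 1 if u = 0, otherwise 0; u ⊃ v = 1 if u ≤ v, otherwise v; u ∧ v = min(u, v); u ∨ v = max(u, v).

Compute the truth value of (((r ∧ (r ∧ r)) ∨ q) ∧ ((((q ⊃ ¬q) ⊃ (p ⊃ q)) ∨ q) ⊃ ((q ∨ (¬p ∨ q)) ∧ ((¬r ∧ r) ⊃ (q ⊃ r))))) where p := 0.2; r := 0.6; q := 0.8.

0.80

(r ∧ r) = min(0.6, 0.6) = 0.6
(r ∧ (r ∧ r)) = min(0.6, 0.6) = 0.6
((r ∧ (r ∧ r)) ∨ q) = max(0.6, 0.8) = 0.8
¬q: Gödel ¬ of 0.8 = 0 (operand ≠ 0)
(q ⊃ ¬q): 0.8 > 0, so result = 0
(p ⊃ q): 0.2 ≤ 0.8, so result = 1
((q ⊃ ¬q) ⊃ (p ⊃ q)): 0 ≤ 1, so result = 1
(((q ⊃ ¬q) ⊃ (p ⊃ q)) ∨ q) = max(1, 0.8) = 1
¬p: Gödel ¬ of 0.2 = 0 (operand ≠ 0)
(¬p ∨ q) = max(0, 0.8) = 0.8
(q ∨ (¬p ∨ q)) = max(0.8, 0.8) = 0.8
¬r: Gödel ¬ of 0.6 = 0 (operand ≠ 0)
(¬r ∧ r) = min(0, 0.6) = 0
(q ⊃ r): 0.8 > 0.6, so result = 0.6
((¬r ∧ r) ⊃ (q ⊃ r)): 0 ≤ 0.6, so result = 1
((q ∨ (¬p ∨ q)) ∧ ((¬r ∧ r) ⊃ (q ⊃ r))) = min(0.8, 1) = 0.8
((((q ⊃ ¬q) ⊃ (p ⊃ q)) ∨ q) ⊃ ((q ∨ (¬p ∨ q)) ∧ ((¬r ∧ r) ⊃ (q ⊃ r)))): 1 > 0.8, so result = 0.8
(((r ∧ (r ∧ r)) ∨ q) ∧ ((((q ⊃ ¬q) ⊃ (p ⊃ q)) ∨ q) ⊃ ((q ∨ (¬p ∨ q)) ∧ ((¬r ∧ r) ⊃ (q ⊃ r))))) = min(0.8, 0.8) = 0.8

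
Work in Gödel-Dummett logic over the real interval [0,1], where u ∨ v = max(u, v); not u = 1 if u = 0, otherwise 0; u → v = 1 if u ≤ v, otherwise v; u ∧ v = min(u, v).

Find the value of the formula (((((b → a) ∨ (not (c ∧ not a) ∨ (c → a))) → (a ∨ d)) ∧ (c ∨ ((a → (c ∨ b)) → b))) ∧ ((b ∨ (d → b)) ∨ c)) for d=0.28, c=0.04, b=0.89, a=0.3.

0.30

(b → a): 0.89 > 0.3, so result = 0.3
not a: Gödel ¬ of 0.3 = 0 (operand ≠ 0)
(c ∧ not a) = min(0.04, 0) = 0
not (c ∧ not a): Gödel ¬ of 0 = 1 (operand is 0)
(c → a): 0.04 ≤ 0.3, so result = 1
(not (c ∧ not a) ∨ (c → a)) = max(1, 1) = 1
((b → a) ∨ (not (c ∧ not a) ∨ (c → a))) = max(0.3, 1) = 1
(a ∨ d) = max(0.3, 0.28) = 0.3
(((b → a) ∨ (not (c ∧ not a) ∨ (c → a))) → (a ∨ d)): 1 > 0.3, so result = 0.3
(c ∨ b) = max(0.04, 0.89) = 0.89
(a → (c ∨ b)): 0.3 ≤ 0.89, so result = 1
((a → (c ∨ b)) → b): 1 > 0.89, so result = 0.89
(c ∨ ((a → (c ∨ b)) → b)) = max(0.04, 0.89) = 0.89
((((b → a) ∨ (not (c ∧ not a) ∨ (c → a))) → (a ∨ d)) ∧ (c ∨ ((a → (c ∨ b)) → b))) = min(0.3, 0.89) = 0.3
(d → b): 0.28 ≤ 0.89, so result = 1
(b ∨ (d → b)) = max(0.89, 1) = 1
((b ∨ (d → b)) ∨ c) = max(1, 0.04) = 1
(((((b → a) ∨ (not (c ∧ not a) ∨ (c → a))) → (a ∨ d)) ∧ (c ∨ ((a → (c ∨ b)) → b))) ∧ ((b ∨ (d → b)) ∨ c)) = min(0.3, 1) = 0.3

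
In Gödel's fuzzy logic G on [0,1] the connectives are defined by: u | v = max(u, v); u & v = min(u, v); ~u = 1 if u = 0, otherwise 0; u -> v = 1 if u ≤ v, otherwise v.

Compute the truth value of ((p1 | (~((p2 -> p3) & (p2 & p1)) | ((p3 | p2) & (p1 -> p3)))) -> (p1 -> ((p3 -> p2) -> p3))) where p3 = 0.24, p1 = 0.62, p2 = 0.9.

(p2 -> p3): 0.9 > 0.24, so result = 0.24
(p2 & p1) = min(0.9, 0.62) = 0.62
((p2 -> p3) & (p2 & p1)) = min(0.24, 0.62) = 0.24
~((p2 -> p3) & (p2 & p1)): Gödel ¬ of 0.24 = 0 (operand ≠ 0)
(p3 | p2) = max(0.24, 0.9) = 0.9
(p1 -> p3): 0.62 > 0.24, so result = 0.24
((p3 | p2) & (p1 -> p3)) = min(0.9, 0.24) = 0.24
(~((p2 -> p3) & (p2 & p1)) | ((p3 | p2) & (p1 -> p3))) = max(0, 0.24) = 0.24
(p1 | (~((p2 -> p3) & (p2 & p1)) | ((p3 | p2) & (p1 -> p3)))) = max(0.62, 0.24) = 0.62
(p3 -> p2): 0.24 ≤ 0.9, so result = 1
((p3 -> p2) -> p3): 1 > 0.24, so result = 0.24
(p1 -> ((p3 -> p2) -> p3)): 0.62 > 0.24, so result = 0.24
((p1 | (~((p2 -> p3) & (p2 & p1)) | ((p3 | p2) & (p1 -> p3)))) -> (p1 -> ((p3 -> p2) -> p3))): 0.62 > 0.24, so result = 0.24

0.24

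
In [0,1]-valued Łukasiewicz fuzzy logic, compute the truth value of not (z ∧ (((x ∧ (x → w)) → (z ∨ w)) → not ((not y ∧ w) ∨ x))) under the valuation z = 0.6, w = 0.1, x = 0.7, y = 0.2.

0.70

(x → w): min(1, 1 − 0.7 + 0.1) = 0.4
(x ∧ (x → w)) = min(0.7, 0.4) = 0.4
(z ∨ w) = max(0.6, 0.1) = 0.6
((x ∧ (x → w)) → (z ∨ w)): min(1, 1 − 0.4 + 0.6) = 1
not y: Łukasiewicz ¬ gives 1 − 0.2 = 0.8
(not y ∧ w) = min(0.8, 0.1) = 0.1
((not y ∧ w) ∨ x) = max(0.1, 0.7) = 0.7
not ((not y ∧ w) ∨ x): Łukasiewicz ¬ gives 1 − 0.7 = 0.3
(((x ∧ (x → w)) → (z ∨ w)) → not ((not y ∧ w) ∨ x)): min(1, 1 − 1 + 0.3) = 0.3
(z ∧ (((x ∧ (x → w)) → (z ∨ w)) → not ((not y ∧ w) ∨ x))) = min(0.6, 0.3) = 0.3
not (z ∧ (((x ∧ (x → w)) → (z ∨ w)) → not ((not y ∧ w) ∨ x))): Łukasiewicz ¬ gives 1 − 0.3 = 0.7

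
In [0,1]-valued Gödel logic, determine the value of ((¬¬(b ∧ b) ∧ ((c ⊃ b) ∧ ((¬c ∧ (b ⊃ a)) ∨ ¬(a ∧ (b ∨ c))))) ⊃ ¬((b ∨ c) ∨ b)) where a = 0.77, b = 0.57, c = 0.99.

1.00

(b ∧ b) = min(0.57, 0.57) = 0.57
¬(b ∧ b): Gödel ¬ of 0.57 = 0 (operand ≠ 0)
¬¬(b ∧ b): Gödel ¬ of 0 = 1 (operand is 0)
(c ⊃ b): 0.99 > 0.57, so result = 0.57
¬c: Gödel ¬ of 0.99 = 0 (operand ≠ 0)
(b ⊃ a): 0.57 ≤ 0.77, so result = 1
(¬c ∧ (b ⊃ a)) = min(0, 1) = 0
(b ∨ c) = max(0.57, 0.99) = 0.99
(a ∧ (b ∨ c)) = min(0.77, 0.99) = 0.77
¬(a ∧ (b ∨ c)): Gödel ¬ of 0.77 = 0 (operand ≠ 0)
((¬c ∧ (b ⊃ a)) ∨ ¬(a ∧ (b ∨ c))) = max(0, 0) = 0
((c ⊃ b) ∧ ((¬c ∧ (b ⊃ a)) ∨ ¬(a ∧ (b ∨ c)))) = min(0.57, 0) = 0
(¬¬(b ∧ b) ∧ ((c ⊃ b) ∧ ((¬c ∧ (b ⊃ a)) ∨ ¬(a ∧ (b ∨ c))))) = min(1, 0) = 0
(b ∨ c) = max(0.57, 0.99) = 0.99
((b ∨ c) ∨ b) = max(0.99, 0.57) = 0.99
¬((b ∨ c) ∨ b): Gödel ¬ of 0.99 = 0 (operand ≠ 0)
((¬¬(b ∧ b) ∧ ((c ⊃ b) ∧ ((¬c ∧ (b ⊃ a)) ∨ ¬(a ∧ (b ∨ c))))) ⊃ ¬((b ∨ c) ∨ b)): 0 ≤ 0, so result = 1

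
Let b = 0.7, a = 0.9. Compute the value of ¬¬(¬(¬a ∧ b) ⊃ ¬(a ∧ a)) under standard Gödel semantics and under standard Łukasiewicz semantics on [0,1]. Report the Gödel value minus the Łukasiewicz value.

-0.20

Gödel evaluation:
  ¬a: Gödel ¬ of 0.9 = 0 (operand ≠ 0)
  (¬a ∧ b) = min(0, 0.7) = 0
  ¬(¬a ∧ b): Gödel ¬ of 0 = 1 (operand is 0)
  (a ∧ a) = min(0.9, 0.9) = 0.9
  ¬(a ∧ a): Gödel ¬ of 0.9 = 0 (operand ≠ 0)
  (¬(¬a ∧ b) ⊃ ¬(a ∧ a)): 1 > 0, so result = 0
  ¬(¬(¬a ∧ b) ⊃ ¬(a ∧ a)): Gödel ¬ of 0 = 1 (operand is 0)
  ¬¬(¬(¬a ∧ b) ⊃ ¬(a ∧ a)): Gödel ¬ of 1 = 0 (operand ≠ 0)
  Gödel value = 0
Łukasiewicz evaluation:
  ¬a: Łukasiewicz ¬ gives 1 − 0.9 = 0.1
  (¬a ∧ b) = min(0.1, 0.7) = 0.1
  ¬(¬a ∧ b): Łukasiewicz ¬ gives 1 − 0.1 = 0.9
  (a ∧ a) = min(0.9, 0.9) = 0.9
  ¬(a ∧ a): Łukasiewicz ¬ gives 1 − 0.9 = 0.1
  (¬(¬a ∧ b) ⊃ ¬(a ∧ a)): min(1, 1 − 0.9 + 0.1) = 0.2
  ¬(¬(¬a ∧ b) ⊃ ¬(a ∧ a)): Łukasiewicz ¬ gives 1 − 0.2 = 0.8
  ¬¬(¬(¬a ∧ b) ⊃ ¬(a ∧ a)): Łukasiewicz ¬ gives 1 − 0.8 = 0.2
  Łukasiewicz value = 0.2
Difference: 0 − 0.2 = -0.20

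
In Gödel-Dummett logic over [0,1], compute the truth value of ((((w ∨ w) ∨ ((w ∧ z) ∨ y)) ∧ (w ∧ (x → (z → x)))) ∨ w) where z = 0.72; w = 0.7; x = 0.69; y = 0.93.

0.70

(w ∨ w) = max(0.7, 0.7) = 0.7
(w ∧ z) = min(0.7, 0.72) = 0.7
((w ∧ z) ∨ y) = max(0.7, 0.93) = 0.93
((w ∨ w) ∨ ((w ∧ z) ∨ y)) = max(0.7, 0.93) = 0.93
(z → x): 0.72 > 0.69, so result = 0.69
(x → (z → x)): 0.69 ≤ 0.69, so result = 1
(w ∧ (x → (z → x))) = min(0.7, 1) = 0.7
(((w ∨ w) ∨ ((w ∧ z) ∨ y)) ∧ (w ∧ (x → (z → x)))) = min(0.93, 0.7) = 0.7
((((w ∨ w) ∨ ((w ∧ z) ∨ y)) ∧ (w ∧ (x → (z → x)))) ∨ w) = max(0.7, 0.7) = 0.7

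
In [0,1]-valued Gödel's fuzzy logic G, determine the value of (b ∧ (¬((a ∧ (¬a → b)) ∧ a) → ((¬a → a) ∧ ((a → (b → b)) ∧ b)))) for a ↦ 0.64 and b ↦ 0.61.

¬a: Gödel ¬ of 0.64 = 0 (operand ≠ 0)
(¬a → b): 0 ≤ 0.61, so result = 1
(a ∧ (¬a → b)) = min(0.64, 1) = 0.64
((a ∧ (¬a → b)) ∧ a) = min(0.64, 0.64) = 0.64
¬((a ∧ (¬a → b)) ∧ a): Gödel ¬ of 0.64 = 0 (operand ≠ 0)
¬a: Gödel ¬ of 0.64 = 0 (operand ≠ 0)
(¬a → a): 0 ≤ 0.64, so result = 1
(b → b): 0.61 ≤ 0.61, so result = 1
(a → (b → b)): 0.64 ≤ 1, so result = 1
((a → (b → b)) ∧ b) = min(1, 0.61) = 0.61
((¬a → a) ∧ ((a → (b → b)) ∧ b)) = min(1, 0.61) = 0.61
(¬((a ∧ (¬a → b)) ∧ a) → ((¬a → a) ∧ ((a → (b → b)) ∧ b))): 0 ≤ 0.61, so result = 1
(b ∧ (¬((a ∧ (¬a → b)) ∧ a) → ((¬a → a) ∧ ((a → (b → b)) ∧ b)))) = min(0.61, 1) = 0.61

0.61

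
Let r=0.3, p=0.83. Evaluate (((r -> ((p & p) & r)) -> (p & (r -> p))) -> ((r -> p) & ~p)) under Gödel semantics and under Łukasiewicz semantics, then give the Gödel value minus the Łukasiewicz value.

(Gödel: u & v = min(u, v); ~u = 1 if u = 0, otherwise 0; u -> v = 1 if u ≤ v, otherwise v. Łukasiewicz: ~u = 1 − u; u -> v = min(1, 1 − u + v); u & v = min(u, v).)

Gödel evaluation:
  (p & p) = min(0.83, 0.83) = 0.83
  ((p & p) & r) = min(0.83, 0.3) = 0.3
  (r -> ((p & p) & r)): 0.3 ≤ 0.3, so result = 1
  (r -> p): 0.3 ≤ 0.83, so result = 1
  (p & (r -> p)) = min(0.83, 1) = 0.83
  ((r -> ((p & p) & r)) -> (p & (r -> p))): 1 > 0.83, so result = 0.83
  (r -> p): 0.3 ≤ 0.83, so result = 1
  ~p: Gödel ¬ of 0.83 = 0 (operand ≠ 0)
  ((r -> p) & ~p) = min(1, 0) = 0
  (((r -> ((p & p) & r)) -> (p & (r -> p))) -> ((r -> p) & ~p)): 0.83 > 0, so result = 0
  Gödel value = 0
Łukasiewicz evaluation:
  (p & p) = min(0.83, 0.83) = 0.83
  ((p & p) & r) = min(0.83, 0.3) = 0.3
  (r -> ((p & p) & r)): min(1, 1 − 0.3 + 0.3) = 1
  (r -> p): min(1, 1 − 0.3 + 0.83) = 1
  (p & (r -> p)) = min(0.83, 1) = 0.83
  ((r -> ((p & p) & r)) -> (p & (r -> p))): min(1, 1 − 1 + 0.83) = 0.83
  (r -> p): min(1, 1 − 0.3 + 0.83) = 1
  ~p: Łukasiewicz ¬ gives 1 − 0.83 = 0.17
  ((r -> p) & ~p) = min(1, 0.17) = 0.17
  (((r -> ((p & p) & r)) -> (p & (r -> p))) -> ((r -> p) & ~p)): min(1, 1 − 0.83 + 0.17) = 0.34
  Łukasiewicz value = 0.34
Difference: 0 − 0.34 = -0.34

-0.34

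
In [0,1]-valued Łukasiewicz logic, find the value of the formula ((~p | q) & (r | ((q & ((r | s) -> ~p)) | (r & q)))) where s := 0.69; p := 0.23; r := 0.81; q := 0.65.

0.77

~p: Łukasiewicz ¬ gives 1 − 0.23 = 0.77
(~p | q) = max(0.77, 0.65) = 0.77
(r | s) = max(0.81, 0.69) = 0.81
~p: Łukasiewicz ¬ gives 1 − 0.23 = 0.77
((r | s) -> ~p): min(1, 1 − 0.81 + 0.77) = 0.96
(q & ((r | s) -> ~p)) = min(0.65, 0.96) = 0.65
(r & q) = min(0.81, 0.65) = 0.65
((q & ((r | s) -> ~p)) | (r & q)) = max(0.65, 0.65) = 0.65
(r | ((q & ((r | s) -> ~p)) | (r & q))) = max(0.81, 0.65) = 0.81
((~p | q) & (r | ((q & ((r | s) -> ~p)) | (r & q)))) = min(0.77, 0.81) = 0.77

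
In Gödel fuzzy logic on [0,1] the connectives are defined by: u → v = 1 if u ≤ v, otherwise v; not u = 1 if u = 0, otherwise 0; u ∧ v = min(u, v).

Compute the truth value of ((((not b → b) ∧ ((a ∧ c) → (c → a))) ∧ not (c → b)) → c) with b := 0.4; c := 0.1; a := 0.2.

not b: Gödel ¬ of 0.4 = 0 (operand ≠ 0)
(not b → b): 0 ≤ 0.4, so result = 1
(a ∧ c) = min(0.2, 0.1) = 0.1
(c → a): 0.1 ≤ 0.2, so result = 1
((a ∧ c) → (c → a)): 0.1 ≤ 1, so result = 1
((not b → b) ∧ ((a ∧ c) → (c → a))) = min(1, 1) = 1
(c → b): 0.1 ≤ 0.4, so result = 1
not (c → b): Gödel ¬ of 1 = 0 (operand ≠ 0)
(((not b → b) ∧ ((a ∧ c) → (c → a))) ∧ not (c → b)) = min(1, 0) = 0
((((not b → b) ∧ ((a ∧ c) → (c → a))) ∧ not (c → b)) → c): 0 ≤ 0.1, so result = 1

1.00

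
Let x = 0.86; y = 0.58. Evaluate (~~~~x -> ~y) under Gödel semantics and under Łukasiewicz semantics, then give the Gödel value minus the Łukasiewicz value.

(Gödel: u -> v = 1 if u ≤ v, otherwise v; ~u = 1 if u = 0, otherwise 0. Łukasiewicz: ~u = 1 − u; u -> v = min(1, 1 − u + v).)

-0.56

Gödel evaluation:
  ~x: Gödel ¬ of 0.86 = 0 (operand ≠ 0)
  ~~x: Gödel ¬ of 0 = 1 (operand is 0)
  ~~~x: Gödel ¬ of 1 = 0 (operand ≠ 0)
  ~~~~x: Gödel ¬ of 0 = 1 (operand is 0)
  ~y: Gödel ¬ of 0.58 = 0 (operand ≠ 0)
  (~~~~x -> ~y): 1 > 0, so result = 0
  Gödel value = 0
Łukasiewicz evaluation:
  ~x: Łukasiewicz ¬ gives 1 − 0.86 = 0.14
  ~~x: Łukasiewicz ¬ gives 1 − 0.14 = 0.86
  ~~~x: Łukasiewicz ¬ gives 1 − 0.86 = 0.14
  ~~~~x: Łukasiewicz ¬ gives 1 − 0.14 = 0.86
  ~y: Łukasiewicz ¬ gives 1 − 0.58 = 0.42
  (~~~~x -> ~y): min(1, 1 − 0.86 + 0.42) = 0.56
  Łukasiewicz value = 0.56
Difference: 0 − 0.56 = -0.56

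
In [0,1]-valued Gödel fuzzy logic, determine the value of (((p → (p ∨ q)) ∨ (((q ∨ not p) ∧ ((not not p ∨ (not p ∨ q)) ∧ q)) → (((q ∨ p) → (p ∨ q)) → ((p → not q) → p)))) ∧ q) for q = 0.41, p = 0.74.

0.41

(p ∨ q) = max(0.74, 0.41) = 0.74
(p → (p ∨ q)): 0.74 ≤ 0.74, so result = 1
not p: Gödel ¬ of 0.74 = 0 (operand ≠ 0)
(q ∨ not p) = max(0.41, 0) = 0.41
not p: Gödel ¬ of 0.74 = 0 (operand ≠ 0)
not not p: Gödel ¬ of 0 = 1 (operand is 0)
not p: Gödel ¬ of 0.74 = 0 (operand ≠ 0)
(not p ∨ q) = max(0, 0.41) = 0.41
(not not p ∨ (not p ∨ q)) = max(1, 0.41) = 1
((not not p ∨ (not p ∨ q)) ∧ q) = min(1, 0.41) = 0.41
((q ∨ not p) ∧ ((not not p ∨ (not p ∨ q)) ∧ q)) = min(0.41, 0.41) = 0.41
(q ∨ p) = max(0.41, 0.74) = 0.74
(p ∨ q) = max(0.74, 0.41) = 0.74
((q ∨ p) → (p ∨ q)): 0.74 ≤ 0.74, so result = 1
not q: Gödel ¬ of 0.41 = 0 (operand ≠ 0)
(p → not q): 0.74 > 0, so result = 0
((p → not q) → p): 0 ≤ 0.74, so result = 1
(((q ∨ p) → (p ∨ q)) → ((p → not q) → p)): 1 ≤ 1, so result = 1
(((q ∨ not p) ∧ ((not not p ∨ (not p ∨ q)) ∧ q)) → (((q ∨ p) → (p ∨ q)) → ((p → not q) → p))): 0.41 ≤ 1, so result = 1
((p → (p ∨ q)) ∨ (((q ∨ not p) ∧ ((not not p ∨ (not p ∨ q)) ∧ q)) → (((q ∨ p) → (p ∨ q)) → ((p → not q) → p)))) = max(1, 1) = 1
(((p → (p ∨ q)) ∨ (((q ∨ not p) ∧ ((not not p ∨ (not p ∨ q)) ∧ q)) → (((q ∨ p) → (p ∨ q)) → ((p → not q) → p)))) ∧ q) = min(1, 0.41) = 0.41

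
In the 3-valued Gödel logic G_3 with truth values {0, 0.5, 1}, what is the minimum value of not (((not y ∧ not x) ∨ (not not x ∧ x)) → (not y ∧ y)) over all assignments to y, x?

The minimum is attained at y = 0.5, x = 0:
  not y: Gödel ¬ of 0.5 = 0 (operand ≠ 0)
  not x: Gödel ¬ of 0 = 1 (operand is 0)
  (not y ∧ not x) = min(0, 1) = 0
  not x: Gödel ¬ of 0 = 1 (operand is 0)
  not not x: Gödel ¬ of 1 = 0 (operand ≠ 0)
  (not not x ∧ x) = min(0, 0) = 0
  ((not y ∧ not x) ∨ (not not x ∧ x)) = max(0, 0) = 0
  not y: Gödel ¬ of 0.5 = 0 (operand ≠ 0)
  (not y ∧ y) = min(0, 0.5) = 0
  (((not y ∧ not x) ∨ (not not x ∧ x)) → (not y ∧ y)): 0 ≤ 0, so result = 1
  not (((not y ∧ not x) ∨ (not not x ∧ x)) → (not y ∧ y)): Gödel ¬ of 1 = 0 (operand ≠ 0)
Checking all 9 assignments confirms none give a value below 0.00.

0.00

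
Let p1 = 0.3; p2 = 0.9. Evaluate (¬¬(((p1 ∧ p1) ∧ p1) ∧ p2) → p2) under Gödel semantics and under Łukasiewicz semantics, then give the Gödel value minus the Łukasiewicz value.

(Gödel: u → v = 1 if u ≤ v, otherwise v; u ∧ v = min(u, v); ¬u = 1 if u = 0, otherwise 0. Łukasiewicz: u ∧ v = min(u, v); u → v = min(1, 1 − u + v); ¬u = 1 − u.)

Gödel evaluation:
  (p1 ∧ p1) = min(0.3, 0.3) = 0.3
  ((p1 ∧ p1) ∧ p1) = min(0.3, 0.3) = 0.3
  (((p1 ∧ p1) ∧ p1) ∧ p2) = min(0.3, 0.9) = 0.3
  ¬(((p1 ∧ p1) ∧ p1) ∧ p2): Gödel ¬ of 0.3 = 0 (operand ≠ 0)
  ¬¬(((p1 ∧ p1) ∧ p1) ∧ p2): Gödel ¬ of 0 = 1 (operand is 0)
  (¬¬(((p1 ∧ p1) ∧ p1) ∧ p2) → p2): 1 > 0.9, so result = 0.9
  Gödel value = 0.9
Łukasiewicz evaluation:
  (p1 ∧ p1) = min(0.3, 0.3) = 0.3
  ((p1 ∧ p1) ∧ p1) = min(0.3, 0.3) = 0.3
  (((p1 ∧ p1) ∧ p1) ∧ p2) = min(0.3, 0.9) = 0.3
  ¬(((p1 ∧ p1) ∧ p1) ∧ p2): Łukasiewicz ¬ gives 1 − 0.3 = 0.7
  ¬¬(((p1 ∧ p1) ∧ p1) ∧ p2): Łukasiewicz ¬ gives 1 − 0.7 = 0.3
  (¬¬(((p1 ∧ p1) ∧ p1) ∧ p2) → p2): min(1, 1 − 0.3 + 0.9) = 1
  Łukasiewicz value = 1
Difference: 0.9 − 1 = -0.10

-0.10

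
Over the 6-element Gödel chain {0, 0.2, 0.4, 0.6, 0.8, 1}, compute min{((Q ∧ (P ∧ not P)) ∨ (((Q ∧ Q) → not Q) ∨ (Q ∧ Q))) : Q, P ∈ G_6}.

The minimum is attained at Q = 0.2, P = 0:
  not P: Gödel ¬ of 0 = 1 (operand is 0)
  (P ∧ not P) = min(0, 1) = 0
  (Q ∧ (P ∧ not P)) = min(0.2, 0) = 0
  (Q ∧ Q) = min(0.2, 0.2) = 0.2
  not Q: Gödel ¬ of 0.2 = 0 (operand ≠ 0)
  ((Q ∧ Q) → not Q): 0.2 > 0, so result = 0
  (Q ∧ Q) = min(0.2, 0.2) = 0.2
  (((Q ∧ Q) → not Q) ∨ (Q ∧ Q)) = max(0, 0.2) = 0.2
  ((Q ∧ (P ∧ not P)) ∨ (((Q ∧ Q) → not Q) ∨ (Q ∧ Q))) = max(0, 0.2) = 0.2
Checking all 36 assignments confirms none give a value below 0.20.

0.20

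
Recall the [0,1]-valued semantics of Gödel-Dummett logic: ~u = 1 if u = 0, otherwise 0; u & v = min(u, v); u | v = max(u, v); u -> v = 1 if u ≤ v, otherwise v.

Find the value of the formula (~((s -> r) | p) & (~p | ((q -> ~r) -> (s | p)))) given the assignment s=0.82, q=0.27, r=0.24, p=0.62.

0.00

(s -> r): 0.82 > 0.24, so result = 0.24
((s -> r) | p) = max(0.24, 0.62) = 0.62
~((s -> r) | p): Gödel ¬ of 0.62 = 0 (operand ≠ 0)
~p: Gödel ¬ of 0.62 = 0 (operand ≠ 0)
~r: Gödel ¬ of 0.24 = 0 (operand ≠ 0)
(q -> ~r): 0.27 > 0, so result = 0
(s | p) = max(0.82, 0.62) = 0.82
((q -> ~r) -> (s | p)): 0 ≤ 0.82, so result = 1
(~p | ((q -> ~r) -> (s | p))) = max(0, 1) = 1
(~((s -> r) | p) & (~p | ((q -> ~r) -> (s | p)))) = min(0, 1) = 0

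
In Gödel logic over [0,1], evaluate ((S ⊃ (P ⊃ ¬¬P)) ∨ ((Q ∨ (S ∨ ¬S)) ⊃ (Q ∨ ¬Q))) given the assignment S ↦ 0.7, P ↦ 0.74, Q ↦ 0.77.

1.00

¬P: Gödel ¬ of 0.74 = 0 (operand ≠ 0)
¬¬P: Gödel ¬ of 0 = 1 (operand is 0)
(P ⊃ ¬¬P): 0.74 ≤ 1, so result = 1
(S ⊃ (P ⊃ ¬¬P)): 0.7 ≤ 1, so result = 1
¬S: Gödel ¬ of 0.7 = 0 (operand ≠ 0)
(S ∨ ¬S) = max(0.7, 0) = 0.7
(Q ∨ (S ∨ ¬S)) = max(0.77, 0.7) = 0.77
¬Q: Gödel ¬ of 0.77 = 0 (operand ≠ 0)
(Q ∨ ¬Q) = max(0.77, 0) = 0.77
((Q ∨ (S ∨ ¬S)) ⊃ (Q ∨ ¬Q)): 0.77 ≤ 0.77, so result = 1
((S ⊃ (P ⊃ ¬¬P)) ∨ ((Q ∨ (S ∨ ¬S)) ⊃ (Q ∨ ¬Q))) = max(1, 1) = 1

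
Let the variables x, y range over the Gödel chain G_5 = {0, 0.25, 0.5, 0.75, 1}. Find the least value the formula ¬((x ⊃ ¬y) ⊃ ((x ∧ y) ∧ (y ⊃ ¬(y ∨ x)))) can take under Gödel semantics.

0.00

The minimum is attained at x = 0.25, y = 0.25:
  ¬y: Gödel ¬ of 0.25 = 0 (operand ≠ 0)
  (x ⊃ ¬y): 0.25 > 0, so result = 0
  (x ∧ y) = min(0.25, 0.25) = 0.25
  (y ∨ x) = max(0.25, 0.25) = 0.25
  ¬(y ∨ x): Gödel ¬ of 0.25 = 0 (operand ≠ 0)
  (y ⊃ ¬(y ∨ x)): 0.25 > 0, so result = 0
  ((x ∧ y) ∧ (y ⊃ ¬(y ∨ x))) = min(0.25, 0) = 0
  ((x ⊃ ¬y) ⊃ ((x ∧ y) ∧ (y ⊃ ¬(y ∨ x)))): 0 ≤ 0, so result = 1
  ¬((x ⊃ ¬y) ⊃ ((x ∧ y) ∧ (y ⊃ ¬(y ∨ x)))): Gödel ¬ of 1 = 0 (operand ≠ 0)
Checking all 25 assignments confirms none give a value below 0.00.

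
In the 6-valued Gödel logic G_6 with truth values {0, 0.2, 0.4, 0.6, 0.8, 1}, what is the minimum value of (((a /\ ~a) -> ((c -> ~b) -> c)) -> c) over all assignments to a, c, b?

0.00

The minimum is attained at a = 0, c = 0, b = 0:
  ~a: Gödel ¬ of 0 = 1 (operand is 0)
  (a /\ ~a) = min(0, 1) = 0
  ~b: Gödel ¬ of 0 = 1 (operand is 0)
  (c -> ~b): 0 ≤ 1, so result = 1
  ((c -> ~b) -> c): 1 > 0, so result = 0
  ((a /\ ~a) -> ((c -> ~b) -> c)): 0 ≤ 0, so result = 1
  (((a /\ ~a) -> ((c -> ~b) -> c)) -> c): 1 > 0, so result = 0
Checking all 216 assignments confirms none give a value below 0.00.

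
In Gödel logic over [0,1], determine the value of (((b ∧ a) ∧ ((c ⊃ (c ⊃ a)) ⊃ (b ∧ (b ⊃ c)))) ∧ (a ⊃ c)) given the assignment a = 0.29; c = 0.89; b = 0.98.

0.29

(b ∧ a) = min(0.98, 0.29) = 0.29
(c ⊃ a): 0.89 > 0.29, so result = 0.29
(c ⊃ (c ⊃ a)): 0.89 > 0.29, so result = 0.29
(b ⊃ c): 0.98 > 0.89, so result = 0.89
(b ∧ (b ⊃ c)) = min(0.98, 0.89) = 0.89
((c ⊃ (c ⊃ a)) ⊃ (b ∧ (b ⊃ c))): 0.29 ≤ 0.89, so result = 1
((b ∧ a) ∧ ((c ⊃ (c ⊃ a)) ⊃ (b ∧ (b ⊃ c)))) = min(0.29, 1) = 0.29
(a ⊃ c): 0.29 ≤ 0.89, so result = 1
(((b ∧ a) ∧ ((c ⊃ (c ⊃ a)) ⊃ (b ∧ (b ⊃ c)))) ∧ (a ⊃ c)) = min(0.29, 1) = 0.29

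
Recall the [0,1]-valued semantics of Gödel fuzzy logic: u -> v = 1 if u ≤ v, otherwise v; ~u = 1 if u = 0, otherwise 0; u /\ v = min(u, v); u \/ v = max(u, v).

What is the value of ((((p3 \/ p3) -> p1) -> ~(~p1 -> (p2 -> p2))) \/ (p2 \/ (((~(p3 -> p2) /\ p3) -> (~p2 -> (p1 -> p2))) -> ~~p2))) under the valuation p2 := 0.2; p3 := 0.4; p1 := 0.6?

(p3 \/ p3) = max(0.4, 0.4) = 0.4
((p3 \/ p3) -> p1): 0.4 ≤ 0.6, so result = 1
~p1: Gödel ¬ of 0.6 = 0 (operand ≠ 0)
(p2 -> p2): 0.2 ≤ 0.2, so result = 1
(~p1 -> (p2 -> p2)): 0 ≤ 1, so result = 1
~(~p1 -> (p2 -> p2)): Gödel ¬ of 1 = 0 (operand ≠ 0)
(((p3 \/ p3) -> p1) -> ~(~p1 -> (p2 -> p2))): 1 > 0, so result = 0
(p3 -> p2): 0.4 > 0.2, so result = 0.2
~(p3 -> p2): Gödel ¬ of 0.2 = 0 (operand ≠ 0)
(~(p3 -> p2) /\ p3) = min(0, 0.4) = 0
~p2: Gödel ¬ of 0.2 = 0 (operand ≠ 0)
(p1 -> p2): 0.6 > 0.2, so result = 0.2
(~p2 -> (p1 -> p2)): 0 ≤ 0.2, so result = 1
((~(p3 -> p2) /\ p3) -> (~p2 -> (p1 -> p2))): 0 ≤ 1, so result = 1
~p2: Gödel ¬ of 0.2 = 0 (operand ≠ 0)
~~p2: Gödel ¬ of 0 = 1 (operand is 0)
(((~(p3 -> p2) /\ p3) -> (~p2 -> (p1 -> p2))) -> ~~p2): 1 ≤ 1, so result = 1
(p2 \/ (((~(p3 -> p2) /\ p3) -> (~p2 -> (p1 -> p2))) -> ~~p2)) = max(0.2, 1) = 1
((((p3 \/ p3) -> p1) -> ~(~p1 -> (p2 -> p2))) \/ (p2 \/ (((~(p3 -> p2) /\ p3) -> (~p2 -> (p1 -> p2))) -> ~~p2))) = max(0, 1) = 1

1.00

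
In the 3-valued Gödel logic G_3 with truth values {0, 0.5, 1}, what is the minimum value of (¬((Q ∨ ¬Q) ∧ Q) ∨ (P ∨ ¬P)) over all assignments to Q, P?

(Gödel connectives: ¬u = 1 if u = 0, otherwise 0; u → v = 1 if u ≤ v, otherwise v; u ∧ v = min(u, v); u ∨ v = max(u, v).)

The minimum is attained at Q = 0.5, P = 0.5:
  ¬Q: Gödel ¬ of 0.5 = 0 (operand ≠ 0)
  (Q ∨ ¬Q) = max(0.5, 0) = 0.5
  ((Q ∨ ¬Q) ∧ Q) = min(0.5, 0.5) = 0.5
  ¬((Q ∨ ¬Q) ∧ Q): Gödel ¬ of 0.5 = 0 (operand ≠ 0)
  ¬P: Gödel ¬ of 0.5 = 0 (operand ≠ 0)
  (P ∨ ¬P) = max(0.5, 0) = 0.5
  (¬((Q ∨ ¬Q) ∧ Q) ∨ (P ∨ ¬P)) = max(0, 0.5) = 0.5
Checking all 9 assignments confirms none give a value below 0.50.

0.50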